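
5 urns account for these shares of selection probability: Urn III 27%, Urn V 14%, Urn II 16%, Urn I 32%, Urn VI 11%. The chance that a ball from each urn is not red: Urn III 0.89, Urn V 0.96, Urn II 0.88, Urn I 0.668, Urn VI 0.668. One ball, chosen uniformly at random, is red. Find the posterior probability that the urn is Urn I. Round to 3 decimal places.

0.539

Taking complements, P(red | each) = Urn III 0.11, Urn V 0.04, Urn II 0.12, Urn I 0.332, Urn VI 0.332.
Compute prior × likelihood for every hypothesis:
  Urn III: 0.27 × 0.11 = 0.0297
  Urn V: 0.14 × 0.04 = 0.0056
  Urn II: 0.16 × 0.12 = 0.0192
  Urn I: 0.32 × 0.332 = 0.10624
  Urn VI: 0.11 × 0.332 = 0.03652
Normalizing constant = 0.19726.
P(Urn I | evidence) = 0.10624 / 0.19726 ≈ 0.539.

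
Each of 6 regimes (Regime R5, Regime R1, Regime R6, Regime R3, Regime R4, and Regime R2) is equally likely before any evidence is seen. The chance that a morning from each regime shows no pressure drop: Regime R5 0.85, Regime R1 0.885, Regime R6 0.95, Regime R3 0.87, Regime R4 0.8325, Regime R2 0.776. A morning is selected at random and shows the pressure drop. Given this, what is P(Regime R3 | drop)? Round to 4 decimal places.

0.1554

Taking complements, P(drop | each) = Regime R5 0.15, Regime R1 0.115, Regime R6 0.05, Regime R3 0.13, Regime R4 0.1675, Regime R2 0.224.
With a uniform prior (1/6 each), posterior ∝ likelihood:
  Regime R5: 0.15
  Regime R1: 0.115
  Regime R6: 0.05
  Regime R3: 0.13
  Regime R4: 0.1675
  Regime R2: 0.224
Total = 0.8365.
P(Regime R3 | evidence) = 0.13 / 0.8365 ≈ 0.1554.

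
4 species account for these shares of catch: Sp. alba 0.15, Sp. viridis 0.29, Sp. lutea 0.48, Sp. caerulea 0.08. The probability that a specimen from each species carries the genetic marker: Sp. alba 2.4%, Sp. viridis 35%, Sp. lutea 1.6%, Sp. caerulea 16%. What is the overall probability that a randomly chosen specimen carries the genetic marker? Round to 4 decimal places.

By Bayes' rule, posterior ∝ prior × likelihood:
  Sp. alba: 0.15 × 0.024 = 0.0036
  Sp. viridis: 0.29 × 0.35 = 0.1015
  Sp. lutea: 0.48 × 0.016 = 0.00768
  Sp. caerulea: 0.08 × 0.16 = 0.0128
P(marker) = 0.0036 + 0.1015 + 0.00768 + 0.0128 = 0.12558 → 0.1256.

0.1256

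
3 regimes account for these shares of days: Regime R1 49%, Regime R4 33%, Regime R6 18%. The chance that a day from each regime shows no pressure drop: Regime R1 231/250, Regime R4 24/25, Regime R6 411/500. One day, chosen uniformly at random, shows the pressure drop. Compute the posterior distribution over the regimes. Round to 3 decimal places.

Regime R1 0.452, Regime R4 0.160, Regime R6 0.388

Taking complements, P(drop | each) = Regime R1 0.076, Regime R4 0.04, Regime R6 0.178.
Unnormalized posteriors (prior × likelihood):
  Regime R1: 0.49 × 0.076 = 0.03724
  Regime R4: 0.33 × 0.04 = 0.0132
  Regime R6: 0.18 × 0.178 = 0.03204
Normalizing constant = 0.08248.
P(Regime R1 | drop) = 0.03724/0.08248 ≈ 0.452
P(Regime R4 | drop) = 0.0132/0.08248 ≈ 0.160
P(Regime R6 | drop) = 0.03204/0.08248 ≈ 0.388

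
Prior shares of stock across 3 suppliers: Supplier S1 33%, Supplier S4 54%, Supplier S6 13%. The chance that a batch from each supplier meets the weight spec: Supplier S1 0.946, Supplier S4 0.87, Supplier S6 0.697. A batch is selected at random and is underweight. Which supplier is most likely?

Taking complements, P(underweight | each) = Supplier S1 0.054, Supplier S4 0.13, Supplier S6 0.303.
Unnormalized posteriors (prior × likelihood):
  Supplier S1: 0.33 × 0.054 = 0.01782
  Supplier S4: 0.54 × 0.13 = 0.0702
  Supplier S6: 0.13 × 0.303 = 0.03939
Total = 0.12741.
Largest term belongs to Supplier S4, so Supplier S4 is most probable.

Supplier S4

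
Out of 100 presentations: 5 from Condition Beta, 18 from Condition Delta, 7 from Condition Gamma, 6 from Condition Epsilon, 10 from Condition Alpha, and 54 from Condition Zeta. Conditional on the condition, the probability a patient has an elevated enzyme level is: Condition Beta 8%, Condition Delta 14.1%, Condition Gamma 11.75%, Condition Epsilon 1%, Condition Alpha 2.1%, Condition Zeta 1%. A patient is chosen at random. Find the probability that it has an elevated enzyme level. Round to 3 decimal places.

Unnormalized posteriors (prior × likelihood):
  Condition Beta: 0.05 × 0.08 = 0.004
  Condition Delta: 0.18 × 0.141 = 0.02538
  Condition Gamma: 0.07 × 0.1175 = 0.008225
  Condition Epsilon: 0.06 × 0.01 = 0.0006
  Condition Alpha: 0.1 × 0.021 = 0.0021
  Condition Zeta: 0.54 × 0.01 = 0.0054
P(elevated) = 0.004 + 0.02538 + 0.008225 + 0.0006 + 0.0021 + 0.0054 = 0.045705 → 0.046.

0.046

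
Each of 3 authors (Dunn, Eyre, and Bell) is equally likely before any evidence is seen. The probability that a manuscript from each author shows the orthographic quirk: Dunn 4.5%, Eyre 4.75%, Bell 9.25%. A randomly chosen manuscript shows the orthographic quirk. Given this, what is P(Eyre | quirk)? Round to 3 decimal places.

0.257

With a uniform prior (1/3 each), posterior ∝ likelihood:
  Dunn: 0.045
  Eyre: 0.0475
  Bell: 0.0925
Normalizing constant = 0.185.
P(Eyre | evidence) = 0.0475 / 0.185 ≈ 0.257.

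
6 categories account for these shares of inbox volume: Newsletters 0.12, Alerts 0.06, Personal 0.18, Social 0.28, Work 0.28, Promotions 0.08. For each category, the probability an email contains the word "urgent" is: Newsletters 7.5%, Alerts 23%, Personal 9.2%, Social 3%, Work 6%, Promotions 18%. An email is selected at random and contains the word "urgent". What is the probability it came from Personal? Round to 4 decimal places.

Unnormalized posteriors (prior × likelihood):
  Newsletters: 0.12 × 0.075 = 0.009
  Alerts: 0.06 × 0.23 = 0.0138
  Personal: 0.18 × 0.092 = 0.01656
  Social: 0.28 × 0.03 = 0.0084
  Work: 0.28 × 0.06 = 0.0168
  Promotions: 0.08 × 0.18 = 0.0144
Sum = 0.07896.
P(Personal | evidence) = 0.01656 / 0.07896 ≈ 0.2097.

0.2097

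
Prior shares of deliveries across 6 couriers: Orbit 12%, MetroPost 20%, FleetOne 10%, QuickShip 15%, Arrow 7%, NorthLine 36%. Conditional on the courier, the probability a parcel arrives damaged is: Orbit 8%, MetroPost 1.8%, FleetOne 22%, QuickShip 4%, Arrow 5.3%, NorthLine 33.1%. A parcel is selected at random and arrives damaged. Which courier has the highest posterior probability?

Unnormalized posteriors (prior × likelihood):
  Orbit: 0.12 × 0.08 = 0.0096
  MetroPost: 0.2 × 0.018 = 0.0036
  FleetOne: 0.1 × 0.22 = 0.022
  QuickShip: 0.15 × 0.04 = 0.006
  Arrow: 0.07 × 0.053 = 0.00371
  NorthLine: 0.36 × 0.331 = 0.11916
Normalizing constant = 0.16407.
Largest term belongs to NorthLine, so NorthLine is most probable.

NorthLine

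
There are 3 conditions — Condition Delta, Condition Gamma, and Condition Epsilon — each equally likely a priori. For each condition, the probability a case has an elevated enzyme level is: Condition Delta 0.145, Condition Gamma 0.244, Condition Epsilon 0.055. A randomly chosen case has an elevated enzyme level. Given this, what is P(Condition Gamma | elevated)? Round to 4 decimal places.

With a uniform prior (1/3 each), posterior ∝ likelihood:
  Condition Delta: 0.145
  Condition Gamma: 0.244
  Condition Epsilon: 0.055
Normalizing constant = 0.444.
P(Condition Gamma | evidence) = 0.244 / 0.444 ≈ 0.5495.

0.5495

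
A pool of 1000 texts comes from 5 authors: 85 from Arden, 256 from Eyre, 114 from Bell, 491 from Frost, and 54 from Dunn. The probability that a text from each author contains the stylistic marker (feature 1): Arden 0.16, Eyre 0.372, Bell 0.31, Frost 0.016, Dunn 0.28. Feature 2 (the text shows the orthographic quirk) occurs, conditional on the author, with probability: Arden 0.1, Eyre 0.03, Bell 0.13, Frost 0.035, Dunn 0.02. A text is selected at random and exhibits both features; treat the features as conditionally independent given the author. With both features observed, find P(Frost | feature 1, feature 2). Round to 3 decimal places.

Compute prior × likelihood for every hypothesis:
  Arden: 0.085 × 0.16 × 0.1 = 0.00136
  Eyre: 0.256 × 0.372 × 0.03 = 0.00285696
  Bell: 0.114 × 0.31 × 0.13 = 0.0045942
  Frost: 0.491 × 0.016 × 0.035 = 0.00027496
  Dunn: 0.054 × 0.28 × 0.02 = 0.0003024
Total = 0.00938852.
P(Frost | evidence) = 0.00027496 / 0.00938852 ≈ 0.029.

0.029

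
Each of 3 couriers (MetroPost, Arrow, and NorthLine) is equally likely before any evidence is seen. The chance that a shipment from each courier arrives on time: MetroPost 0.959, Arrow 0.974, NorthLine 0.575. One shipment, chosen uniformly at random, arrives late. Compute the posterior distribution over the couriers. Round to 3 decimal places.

Taking complements, P(late | each) = MetroPost 0.041, Arrow 0.026, NorthLine 0.425.
With a uniform prior (1/3 each), posterior ∝ likelihood:
  MetroPost: 0.041
  Arrow: 0.026
  NorthLine: 0.425
Total = 0.492.
P(MetroPost | late) = 0.041/0.492 ≈ 0.083
P(Arrow | late) = 0.026/0.492 ≈ 0.053
P(NorthLine | late) = 0.425/0.492 ≈ 0.864
(Check: 0.083+0.053+0.864 = 1.000.)

MetroPost 0.083, Arrow 0.053, NorthLine 0.864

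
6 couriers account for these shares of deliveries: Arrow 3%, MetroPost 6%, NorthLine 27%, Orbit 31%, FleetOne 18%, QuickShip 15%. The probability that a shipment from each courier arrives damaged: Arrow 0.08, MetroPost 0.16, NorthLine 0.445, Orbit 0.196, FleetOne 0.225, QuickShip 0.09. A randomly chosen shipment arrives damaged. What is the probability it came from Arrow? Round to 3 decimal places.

0.010

By Bayes' rule, posterior ∝ prior × likelihood:
  Arrow: 0.03 × 0.08 = 0.0024
  MetroPost: 0.06 × 0.16 = 0.0096
  NorthLine: 0.27 × 0.445 = 0.12015
  Orbit: 0.31 × 0.196 = 0.06076
  FleetOne: 0.18 × 0.225 = 0.0405
  QuickShip: 0.15 × 0.09 = 0.0135
Total = 0.24691.
P(Arrow | evidence) = 0.0024 / 0.24691 ≈ 0.010.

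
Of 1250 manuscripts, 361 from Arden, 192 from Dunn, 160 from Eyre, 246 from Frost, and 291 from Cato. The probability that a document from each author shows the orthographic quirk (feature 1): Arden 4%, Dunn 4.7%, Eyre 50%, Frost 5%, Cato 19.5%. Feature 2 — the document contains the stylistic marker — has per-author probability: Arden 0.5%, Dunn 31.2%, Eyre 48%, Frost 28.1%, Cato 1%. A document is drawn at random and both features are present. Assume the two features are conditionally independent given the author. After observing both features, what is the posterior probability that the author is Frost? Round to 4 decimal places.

0.0763

Prior × likelihood for each hypothesis:
  Arden: 0.2888 × 0.04 × 0.005 = 0.00005776
  Dunn: 0.1536 × 0.047 × 0.312 = 0.0022523904
  Eyre: 0.128 × 0.5 × 0.48 = 0.03072
  Frost: 0.1968 × 0.05 × 0.281 = 0.00276504
  Cato: 0.2328 × 0.195 × 0.01 = 0.00045396
Normalizing constant = 0.0362491504.
P(Frost | evidence) = 0.00276504 / 0.0362491504 ≈ 0.0763.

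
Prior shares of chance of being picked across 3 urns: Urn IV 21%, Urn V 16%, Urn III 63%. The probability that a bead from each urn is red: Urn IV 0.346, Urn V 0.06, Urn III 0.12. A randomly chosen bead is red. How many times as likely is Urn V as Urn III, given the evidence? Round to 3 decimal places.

Unnormalized posteriors (prior × likelihood):
  Urn IV: 0.21 × 0.346 = 0.07266
  Urn V: 0.16 × 0.06 = 0.0096
  Urn III: 0.63 × 0.12 = 0.0756
Total = 0.15786.
The ratio is 0.0096 / 0.0756 (the normalizer cancels) = 0.127.

0.127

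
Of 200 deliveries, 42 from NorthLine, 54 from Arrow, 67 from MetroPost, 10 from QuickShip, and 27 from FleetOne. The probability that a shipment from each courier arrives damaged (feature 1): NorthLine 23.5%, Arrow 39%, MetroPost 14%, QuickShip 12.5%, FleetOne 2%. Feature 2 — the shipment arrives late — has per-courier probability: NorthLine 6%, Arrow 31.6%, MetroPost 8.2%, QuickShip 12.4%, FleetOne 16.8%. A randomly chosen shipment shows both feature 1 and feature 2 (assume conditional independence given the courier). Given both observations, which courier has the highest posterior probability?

Arrow

By Bayes' rule, posterior ∝ prior × likelihood:
  NorthLine: 0.21 × 0.235 × 0.06 = 0.002961
  Arrow: 0.27 × 0.39 × 0.316 = 0.0332748
  MetroPost: 0.335 × 0.14 × 0.082 = 0.0038458
  QuickShip: 0.05 × 0.125 × 0.124 = 0.000775
  FleetOne: 0.135 × 0.02 × 0.168 = 0.0004536
Total = 0.0413102.
Largest term belongs to Arrow, so Arrow is most probable.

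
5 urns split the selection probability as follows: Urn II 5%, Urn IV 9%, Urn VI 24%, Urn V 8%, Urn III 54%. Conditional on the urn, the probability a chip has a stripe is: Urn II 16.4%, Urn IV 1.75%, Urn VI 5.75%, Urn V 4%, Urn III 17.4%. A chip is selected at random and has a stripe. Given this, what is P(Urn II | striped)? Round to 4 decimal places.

0.0679

Unnormalized posteriors (prior × likelihood):
  Urn II: 0.05 × 0.164 = 0.0082
  Urn IV: 0.09 × 0.0175 = 0.001575
  Urn VI: 0.24 × 0.0575 = 0.0138
  Urn V: 0.08 × 0.04 = 0.0032
  Urn III: 0.54 × 0.174 = 0.09396
Sum = 0.120735.
P(Urn II | evidence) = 0.0082 / 0.120735 ≈ 0.0679.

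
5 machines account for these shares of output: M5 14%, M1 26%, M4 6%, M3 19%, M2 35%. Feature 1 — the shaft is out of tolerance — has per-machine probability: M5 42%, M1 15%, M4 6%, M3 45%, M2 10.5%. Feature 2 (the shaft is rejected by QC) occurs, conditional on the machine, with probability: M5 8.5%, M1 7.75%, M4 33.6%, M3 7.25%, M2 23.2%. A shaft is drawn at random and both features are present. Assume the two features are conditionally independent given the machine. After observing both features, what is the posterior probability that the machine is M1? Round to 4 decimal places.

0.1262

Compute prior × likelihood for every hypothesis:
  M5: 0.14 × 0.42 × 0.085 = 0.004998
  M1: 0.26 × 0.15 × 0.0775 = 0.0030225
  M4: 0.06 × 0.06 × 0.336 = 0.0012096
  M3: 0.19 × 0.45 × 0.0725 = 0.00619875
  M2: 0.35 × 0.105 × 0.232 = 0.008526
Sum = 0.02395485.
P(M1 | evidence) = 0.0030225 / 0.02395485 ≈ 0.1262.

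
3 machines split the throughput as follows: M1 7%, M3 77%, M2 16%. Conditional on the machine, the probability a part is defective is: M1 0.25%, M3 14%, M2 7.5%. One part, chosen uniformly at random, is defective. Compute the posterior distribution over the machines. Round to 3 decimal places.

M1 0.001, M3 0.899, M2 0.100

Unnormalized posteriors (prior × likelihood):
  M1: 0.07 × 0.0025 = 0.000175
  M3: 0.77 × 0.14 = 0.1078
  M2: 0.16 × 0.075 = 0.012
Normalizing constant = 0.119975.
P(M1 | defective) = 0.000175/0.119975 ≈ 0.001
P(M3 | defective) = 0.1078/0.119975 ≈ 0.899
P(M2 | defective) = 0.012/0.119975 ≈ 0.100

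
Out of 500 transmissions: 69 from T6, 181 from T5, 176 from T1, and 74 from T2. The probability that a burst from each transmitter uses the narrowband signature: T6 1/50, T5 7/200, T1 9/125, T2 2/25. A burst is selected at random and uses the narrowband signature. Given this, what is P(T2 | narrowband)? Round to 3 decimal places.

By Bayes' rule, posterior ∝ prior × likelihood:
  T6: 0.138 × 0.02 = 0.00276
  T5: 0.362 × 0.035 = 0.01267
  T1: 0.352 × 0.072 = 0.025344
  T2: 0.148 × 0.08 = 0.01184
Sum = 0.052614.
P(T2 | evidence) = 0.01184 / 0.052614 ≈ 0.225.

0.225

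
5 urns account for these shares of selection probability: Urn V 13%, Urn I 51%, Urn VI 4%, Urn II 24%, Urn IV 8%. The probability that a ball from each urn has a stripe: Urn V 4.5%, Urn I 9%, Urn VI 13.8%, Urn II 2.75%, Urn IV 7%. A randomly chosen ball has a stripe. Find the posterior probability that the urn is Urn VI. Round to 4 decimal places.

By Bayes' rule, posterior ∝ prior × likelihood:
  Urn V: 0.13 × 0.045 = 0.00585
  Urn I: 0.51 × 0.09 = 0.0459
  Urn VI: 0.04 × 0.138 = 0.00552
  Urn II: 0.24 × 0.0275 = 0.0066
  Urn IV: 0.08 × 0.07 = 0.0056
Total = 0.06947.
P(Urn VI | evidence) = 0.00552 / 0.06947 ≈ 0.0795.

0.0795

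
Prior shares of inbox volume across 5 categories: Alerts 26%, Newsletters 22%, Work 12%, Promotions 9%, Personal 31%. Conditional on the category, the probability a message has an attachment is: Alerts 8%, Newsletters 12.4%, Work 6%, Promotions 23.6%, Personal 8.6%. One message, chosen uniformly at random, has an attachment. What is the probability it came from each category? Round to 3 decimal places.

Prior × likelihood for each hypothesis:
  Alerts: 0.26 × 0.08 = 0.0208
  Newsletters: 0.22 × 0.124 = 0.02728
  Work: 0.12 × 0.06 = 0.0072
  Promotions: 0.09 × 0.236 = 0.02124
  Personal: 0.31 × 0.086 = 0.02666
Normalizing constant = 0.10318.
P(Alerts | attachment) = 0.0208/0.10318 ≈ 0.202
P(Newsletters | attachment) = 0.02728/0.10318 ≈ 0.264
P(Work | attachment) = 0.0072/0.10318 ≈ 0.070
P(Promotions | attachment) = 0.02124/0.10318 ≈ 0.206
P(Personal | attachment) = 0.02666/0.10318 ≈ 0.258

Alerts 0.202, Newsletters 0.264, Work 0.070, Promotions 0.206, Personal 0.258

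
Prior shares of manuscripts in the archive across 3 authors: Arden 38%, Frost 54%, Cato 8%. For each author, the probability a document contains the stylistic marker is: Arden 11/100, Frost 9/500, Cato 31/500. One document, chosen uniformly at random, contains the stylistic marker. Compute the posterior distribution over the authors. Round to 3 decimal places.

Arden 0.740, Frost 0.172, Cato 0.088

Unnormalized posteriors (prior × likelihood):
  Arden: 0.38 × 0.11 = 0.0418
  Frost: 0.54 × 0.018 = 0.00972
  Cato: 0.08 × 0.062 = 0.00496
Normalizing constant = 0.05648.
P(Arden | marker) = 0.0418/0.05648 ≈ 0.740
P(Frost | marker) = 0.00972/0.05648 ≈ 0.172
P(Cato | marker) = 0.00496/0.05648 ≈ 0.088
(Check: 0.740+0.172+0.088 = 1.000.)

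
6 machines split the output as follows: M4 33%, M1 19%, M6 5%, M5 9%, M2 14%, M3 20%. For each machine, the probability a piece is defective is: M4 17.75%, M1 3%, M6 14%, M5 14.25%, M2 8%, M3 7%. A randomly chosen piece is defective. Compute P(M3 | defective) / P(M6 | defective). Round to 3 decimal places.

2.000

Prior × likelihood for each hypothesis:
  M4: 0.33 × 0.1775 = 0.058575
  M1: 0.19 × 0.03 = 0.0057
  M6: 0.05 × 0.14 = 0.007
  M5: 0.09 × 0.1425 = 0.012825
  M2: 0.14 × 0.08 = 0.0112
  M3: 0.2 × 0.07 = 0.014
Normalizing constant = 0.1093.
The ratio is 0.014 / 0.007 (the normalizer cancels) = 2.000.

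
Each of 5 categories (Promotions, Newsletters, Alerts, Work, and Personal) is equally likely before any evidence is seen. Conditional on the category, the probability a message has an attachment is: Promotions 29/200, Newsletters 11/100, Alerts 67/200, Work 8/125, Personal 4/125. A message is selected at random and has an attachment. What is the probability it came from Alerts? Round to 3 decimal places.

0.488

With a uniform prior (1/5 each), posterior ∝ likelihood:
  Promotions: 0.145
  Newsletters: 0.11
  Alerts: 0.335
  Work: 0.064
  Personal: 0.032
Sum = 0.686.
P(Alerts | evidence) = 0.335 / 0.686 ≈ 0.488.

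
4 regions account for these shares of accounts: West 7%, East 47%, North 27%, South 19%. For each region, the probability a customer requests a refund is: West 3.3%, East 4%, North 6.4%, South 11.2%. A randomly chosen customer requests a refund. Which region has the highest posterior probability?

Unnormalized posteriors (prior × likelihood):
  West: 0.07 × 0.033 = 0.00231
  East: 0.47 × 0.04 = 0.0188
  North: 0.27 × 0.064 = 0.01728
  South: 0.19 × 0.112 = 0.02128
Normalizing constant = 0.05967.
Largest term belongs to South, so South is most probable.

South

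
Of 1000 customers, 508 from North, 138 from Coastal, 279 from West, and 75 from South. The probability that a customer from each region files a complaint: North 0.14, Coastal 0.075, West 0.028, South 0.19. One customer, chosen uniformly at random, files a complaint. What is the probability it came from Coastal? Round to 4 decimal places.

0.1000

Compute prior × likelihood for every hypothesis:
  North: 0.508 × 0.14 = 0.07112
  Coastal: 0.138 × 0.075 = 0.01035
  West: 0.279 × 0.028 = 0.007812
  South: 0.075 × 0.19 = 0.01425
Sum = 0.103532.
P(Coastal | evidence) = 0.01035 / 0.103532 ≈ 0.1000.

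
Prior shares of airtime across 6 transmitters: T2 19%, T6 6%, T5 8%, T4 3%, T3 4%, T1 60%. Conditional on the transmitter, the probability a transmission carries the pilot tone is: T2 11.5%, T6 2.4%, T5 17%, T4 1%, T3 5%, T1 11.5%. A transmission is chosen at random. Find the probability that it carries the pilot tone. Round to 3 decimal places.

0.108

Compute prior × likelihood for every hypothesis:
  T2: 0.19 × 0.115 = 0.02185
  T6: 0.06 × 0.024 = 0.00144
  T5: 0.08 × 0.17 = 0.0136
  T4: 0.03 × 0.01 = 0.0003
  T3: 0.04 × 0.05 = 0.002
  T1: 0.6 × 0.115 = 0.069
P(pilot) = 0.02185 + 0.00144 + 0.0136 + 0.0003 + 0.002 + 0.069 = 0.10819 → 0.108.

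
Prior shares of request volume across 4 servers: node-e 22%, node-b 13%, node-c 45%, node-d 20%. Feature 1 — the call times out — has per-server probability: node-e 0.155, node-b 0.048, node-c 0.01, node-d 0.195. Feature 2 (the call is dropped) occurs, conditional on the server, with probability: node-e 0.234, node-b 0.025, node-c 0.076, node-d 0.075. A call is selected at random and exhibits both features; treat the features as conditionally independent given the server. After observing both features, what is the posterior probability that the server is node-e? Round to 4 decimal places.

Unnormalized posteriors (prior × likelihood):
  node-e: 0.22 × 0.155 × 0.234 = 0.0079794
  node-b: 0.13 × 0.048 × 0.025 = 0.000156
  node-c: 0.45 × 0.01 × 0.076 = 0.000342
  node-d: 0.2 × 0.195 × 0.075 = 0.002925
Sum = 0.0114024.
P(node-e | evidence) = 0.0079794 / 0.0114024 ≈ 0.6998.

0.6998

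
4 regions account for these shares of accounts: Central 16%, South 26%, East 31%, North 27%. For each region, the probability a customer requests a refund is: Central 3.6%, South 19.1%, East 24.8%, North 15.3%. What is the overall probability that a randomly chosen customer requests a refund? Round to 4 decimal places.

0.1736

Prior × likelihood for each hypothesis:
  Central: 0.16 × 0.036 = 0.00576
  South: 0.26 × 0.191 = 0.04966
  East: 0.31 × 0.248 = 0.07688
  North: 0.27 × 0.153 = 0.04131
P(refund) = 0.00576 + 0.04966 + 0.07688 + 0.04131 = 0.17361 → 0.1736.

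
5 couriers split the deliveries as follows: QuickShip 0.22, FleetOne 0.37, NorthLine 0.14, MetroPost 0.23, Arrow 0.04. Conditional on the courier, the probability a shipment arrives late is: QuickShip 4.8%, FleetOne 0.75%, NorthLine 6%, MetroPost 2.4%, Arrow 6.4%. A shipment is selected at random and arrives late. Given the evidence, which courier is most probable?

Compute prior × likelihood for every hypothesis:
  QuickShip: 0.22 × 0.048 = 0.01056
  FleetOne: 0.37 × 0.0075 = 0.002775
  NorthLine: 0.14 × 0.06 = 0.0084
  MetroPost: 0.23 × 0.024 = 0.00552
  Arrow: 0.04 × 0.064 = 0.00256
Sum = 0.029815.
Largest term belongs to QuickShip, so QuickShip is most probable.

QuickShip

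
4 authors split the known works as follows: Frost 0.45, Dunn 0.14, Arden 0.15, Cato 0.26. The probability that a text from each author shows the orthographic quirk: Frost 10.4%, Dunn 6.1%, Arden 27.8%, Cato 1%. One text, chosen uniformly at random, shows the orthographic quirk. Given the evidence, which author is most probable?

Prior × likelihood for each hypothesis:
  Frost: 0.45 × 0.104 = 0.0468
  Dunn: 0.14 × 0.061 = 0.00854
  Arden: 0.15 × 0.278 = 0.0417
  Cato: 0.26 × 0.01 = 0.0026
Normalizing constant = 0.09964.
Largest term belongs to Frost, so Frost is most probable.

Frost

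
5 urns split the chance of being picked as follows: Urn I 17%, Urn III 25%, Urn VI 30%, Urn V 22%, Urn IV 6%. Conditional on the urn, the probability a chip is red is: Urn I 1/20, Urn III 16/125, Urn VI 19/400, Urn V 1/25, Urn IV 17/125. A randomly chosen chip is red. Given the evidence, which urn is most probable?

Urn III

Compute prior × likelihood for every hypothesis:
  Urn I: 0.17 × 0.05 = 0.0085
  Urn III: 0.25 × 0.128 = 0.032
  Urn VI: 0.3 × 0.0475 = 0.01425
  Urn V: 0.22 × 0.04 = 0.0088
  Urn IV: 0.06 × 0.136 = 0.00816
Total = 0.07171.
Largest term belongs to Urn III, so Urn III is most probable.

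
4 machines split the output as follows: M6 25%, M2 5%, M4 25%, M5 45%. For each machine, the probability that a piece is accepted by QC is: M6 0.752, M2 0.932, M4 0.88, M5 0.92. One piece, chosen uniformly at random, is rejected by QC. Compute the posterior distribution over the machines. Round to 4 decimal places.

Taking complements, P(rejected | each) = M6 0.248, M2 0.068, M4 0.12, M5 0.08.
Compute prior × likelihood for every hypothesis:
  M6: 0.25 × 0.248 = 0.062
  M2: 0.05 × 0.068 = 0.0034
  M4: 0.25 × 0.12 = 0.03
  M5: 0.45 × 0.08 = 0.036
Total = 0.1314.
P(M6 | rejected) = 0.062/0.1314 ≈ 0.4718
P(M2 | rejected) = 0.0034/0.1314 ≈ 0.0259
P(M4 | rejected) = 0.03/0.1314 ≈ 0.2283
P(M5 | rejected) = 0.036/0.1314 ≈ 0.2740

M6 0.4718, M2 0.0259, M4 0.2283, M5 0.2740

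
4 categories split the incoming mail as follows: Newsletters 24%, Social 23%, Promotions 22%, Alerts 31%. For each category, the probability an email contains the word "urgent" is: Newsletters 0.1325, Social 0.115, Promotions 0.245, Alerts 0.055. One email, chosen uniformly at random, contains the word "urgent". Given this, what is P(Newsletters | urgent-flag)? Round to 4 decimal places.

By Bayes' rule, posterior ∝ prior × likelihood:
  Newsletters: 0.24 × 0.1325 = 0.0318
  Social: 0.23 × 0.115 = 0.02645
  Promotions: 0.22 × 0.245 = 0.0539
  Alerts: 0.31 × 0.055 = 0.01705
Normalizing constant = 0.1292.
P(Newsletters | evidence) = 0.0318 / 0.1292 ≈ 0.2461.

0.2461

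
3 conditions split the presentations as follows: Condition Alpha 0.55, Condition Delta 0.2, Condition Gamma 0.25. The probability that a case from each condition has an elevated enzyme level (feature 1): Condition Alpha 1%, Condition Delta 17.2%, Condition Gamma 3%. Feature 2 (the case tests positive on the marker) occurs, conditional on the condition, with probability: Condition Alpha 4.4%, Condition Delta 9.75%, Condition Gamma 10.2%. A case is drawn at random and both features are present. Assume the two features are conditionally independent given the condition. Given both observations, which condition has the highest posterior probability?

Condition Delta

By Bayes' rule, posterior ∝ prior × likelihood:
  Condition Alpha: 0.55 × 0.01 × 0.044 = 0.000242
  Condition Delta: 0.2 × 0.172 × 0.0975 = 0.003354
  Condition Gamma: 0.25 × 0.03 × 0.102 = 0.000765
Total = 0.004361.
Largest term belongs to Condition Delta, so Condition Delta is most probable.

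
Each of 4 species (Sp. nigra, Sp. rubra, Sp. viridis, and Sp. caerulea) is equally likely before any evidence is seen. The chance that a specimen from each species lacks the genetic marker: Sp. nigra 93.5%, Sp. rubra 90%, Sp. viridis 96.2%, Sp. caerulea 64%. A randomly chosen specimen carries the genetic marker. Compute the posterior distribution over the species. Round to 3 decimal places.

Sp. nigra 0.115, Sp. rubra 0.178, Sp. viridis 0.067, Sp. caerulea 0.639

Taking complements, P(marker | each) = Sp. nigra 0.065, Sp. rubra 0.1, Sp. viridis 0.038, Sp. caerulea 0.36.
With a uniform prior (1/4 each), posterior ∝ likelihood:
  Sp. nigra: 0.065
  Sp. rubra: 0.1
  Sp. viridis: 0.038
  Sp. caerulea: 0.36
Total = 0.563.
P(Sp. nigra | marker) = 0.065/0.563 ≈ 0.115
P(Sp. rubra | marker) = 0.1/0.563 ≈ 0.178
P(Sp. viridis | marker) = 0.038/0.563 ≈ 0.067
P(Sp. caerulea | marker) = 0.36/0.563 ≈ 0.639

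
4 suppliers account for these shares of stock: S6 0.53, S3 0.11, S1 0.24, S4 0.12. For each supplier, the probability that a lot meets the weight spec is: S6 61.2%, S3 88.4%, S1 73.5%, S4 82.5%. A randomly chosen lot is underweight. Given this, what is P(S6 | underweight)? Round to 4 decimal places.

Taking complements, P(underweight | each) = S6 0.388, S3 0.116, S1 0.265, S4 0.175.
By Bayes' rule, posterior ∝ prior × likelihood:
  S6: 0.53 × 0.388 = 0.20564
  S3: 0.11 × 0.116 = 0.01276
  S1: 0.24 × 0.265 = 0.0636
  S4: 0.12 × 0.175 = 0.021
Sum = 0.303.
P(S6 | evidence) = 0.20564 / 0.303 ≈ 0.6787.

0.6787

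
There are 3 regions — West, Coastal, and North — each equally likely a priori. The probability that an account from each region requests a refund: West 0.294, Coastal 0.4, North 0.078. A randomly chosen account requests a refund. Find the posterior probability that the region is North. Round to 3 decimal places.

0.101

Since the prior is uniform, the posterior is proportional to the likelihood:
  West: 0.294
  Coastal: 0.4
  North: 0.078
Sum = 0.772.
P(North | evidence) = 0.078 / 0.772 ≈ 0.101.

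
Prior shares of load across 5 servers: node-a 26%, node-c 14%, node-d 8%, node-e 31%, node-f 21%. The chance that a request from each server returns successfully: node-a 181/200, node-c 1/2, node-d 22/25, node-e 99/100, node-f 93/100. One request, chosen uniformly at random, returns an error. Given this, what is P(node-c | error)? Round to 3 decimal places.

Taking complements, P(error | each) = node-a 0.095, node-c 0.5, node-d 0.12, node-e 0.01, node-f 0.07.
Unnormalized posteriors (prior × likelihood):
  node-a: 0.26 × 0.095 = 0.0247
  node-c: 0.14 × 0.5 = 0.07
  node-d: 0.08 × 0.12 = 0.0096
  node-e: 0.31 × 0.01 = 0.0031
  node-f: 0.21 × 0.07 = 0.0147
Normalizing constant = 0.1221.
P(node-c | evidence) = 0.07 / 0.1221 ≈ 0.573.

0.573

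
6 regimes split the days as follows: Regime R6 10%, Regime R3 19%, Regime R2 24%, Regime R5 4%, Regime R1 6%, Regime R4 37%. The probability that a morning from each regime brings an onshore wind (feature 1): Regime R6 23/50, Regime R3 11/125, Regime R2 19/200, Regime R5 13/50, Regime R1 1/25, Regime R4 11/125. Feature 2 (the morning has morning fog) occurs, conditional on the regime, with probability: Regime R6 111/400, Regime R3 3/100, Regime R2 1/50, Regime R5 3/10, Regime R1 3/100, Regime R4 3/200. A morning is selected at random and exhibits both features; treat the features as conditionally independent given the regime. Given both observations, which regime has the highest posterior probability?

Compute prior × likelihood for every hypothesis:
  Regime R6: 0.1 × 0.46 × 0.2775 = 0.012765
  Regime R3: 0.19 × 0.088 × 0.03 = 0.0005016
  Regime R2: 0.24 × 0.095 × 0.02 = 0.000456
  Regime R5: 0.04 × 0.26 × 0.3 = 0.00312
  Regime R1: 0.06 × 0.04 × 0.03 = 0.000072
  Regime R4: 0.37 × 0.088 × 0.015 = 0.0004884
Sum = 0.017403.
Largest term belongs to Regime R6, so Regime R6 is most probable.

Regime R6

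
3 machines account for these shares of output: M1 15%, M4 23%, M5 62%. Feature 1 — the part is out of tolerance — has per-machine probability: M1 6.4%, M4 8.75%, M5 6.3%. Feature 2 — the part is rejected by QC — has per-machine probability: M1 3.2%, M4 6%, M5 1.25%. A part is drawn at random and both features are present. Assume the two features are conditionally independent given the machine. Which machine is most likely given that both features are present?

M4

By Bayes' rule, posterior ∝ prior × likelihood:
  M1: 0.15 × 0.064 × 0.032 = 0.0003072
  M4: 0.23 × 0.0875 × 0.06 = 0.0012075
  M5: 0.62 × 0.063 × 0.0125 = 0.00048825
Normalizing constant = 0.00200295.
Largest term belongs to M4, so M4 is most probable.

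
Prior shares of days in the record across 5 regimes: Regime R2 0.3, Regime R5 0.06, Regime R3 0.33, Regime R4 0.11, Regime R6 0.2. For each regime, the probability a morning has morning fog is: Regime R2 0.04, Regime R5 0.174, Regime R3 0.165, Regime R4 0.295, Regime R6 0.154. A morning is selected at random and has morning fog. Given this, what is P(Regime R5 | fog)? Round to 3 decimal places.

By Bayes' rule, posterior ∝ prior × likelihood:
  Regime R2: 0.3 × 0.04 = 0.012
  Regime R5: 0.06 × 0.174 = 0.01044
  Regime R3: 0.33 × 0.165 = 0.05445
  Regime R4: 0.11 × 0.295 = 0.03245
  Regime R6: 0.2 × 0.154 = 0.0308
Normalizing constant = 0.14014.
P(Regime R5 | evidence) = 0.01044 / 0.14014 ≈ 0.074.

0.074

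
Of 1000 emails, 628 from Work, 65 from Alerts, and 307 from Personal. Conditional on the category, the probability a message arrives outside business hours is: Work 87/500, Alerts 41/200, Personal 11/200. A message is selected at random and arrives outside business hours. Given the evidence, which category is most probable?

Work

Unnormalized posteriors (prior × likelihood):
  Work: 0.628 × 0.174 = 0.109272
  Alerts: 0.065 × 0.205 = 0.013325
  Personal: 0.307 × 0.055 = 0.016885
Sum = 0.139482.
Largest term belongs to Work, so Work is most probable.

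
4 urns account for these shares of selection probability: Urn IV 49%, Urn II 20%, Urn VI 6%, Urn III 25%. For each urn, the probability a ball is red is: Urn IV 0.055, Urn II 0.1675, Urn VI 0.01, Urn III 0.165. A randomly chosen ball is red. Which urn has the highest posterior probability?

Unnormalized posteriors (prior × likelihood):
  Urn IV: 0.49 × 0.055 = 0.02695
  Urn II: 0.2 × 0.1675 = 0.0335
  Urn VI: 0.06 × 0.01 = 0.0006
  Urn III: 0.25 × 0.165 = 0.04125
Normalizing constant = 0.1023.
Largest term belongs to Urn III, so Urn III is most probable.

Urn III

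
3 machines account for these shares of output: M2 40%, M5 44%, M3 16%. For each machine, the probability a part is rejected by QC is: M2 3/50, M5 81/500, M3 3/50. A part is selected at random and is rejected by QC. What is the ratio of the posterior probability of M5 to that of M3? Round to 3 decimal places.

Prior × likelihood for each hypothesis:
  M2: 0.4 × 0.06 = 0.024
  M5: 0.44 × 0.162 = 0.07128
  M3: 0.16 × 0.06 = 0.0096
Total = 0.10488.
The ratio is 0.07128 / 0.0096 (the normalizer cancels) = 7.425.

7.425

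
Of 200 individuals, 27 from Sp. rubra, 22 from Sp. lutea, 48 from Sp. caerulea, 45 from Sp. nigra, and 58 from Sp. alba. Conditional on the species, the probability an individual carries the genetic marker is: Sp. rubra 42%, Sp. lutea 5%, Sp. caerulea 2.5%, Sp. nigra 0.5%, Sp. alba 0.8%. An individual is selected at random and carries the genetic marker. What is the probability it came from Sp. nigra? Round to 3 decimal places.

Unnormalized posteriors (prior × likelihood):
  Sp. rubra: 0.135 × 0.42 = 0.0567
  Sp. lutea: 0.11 × 0.05 = 0.0055
  Sp. caerulea: 0.24 × 0.025 = 0.006
  Sp. nigra: 0.225 × 0.005 = 0.001125
  Sp. alba: 0.29 × 0.008 = 0.00232
Normalizing constant = 0.071645.
P(Sp. nigra | evidence) = 0.001125 / 0.071645 ≈ 0.016.

0.016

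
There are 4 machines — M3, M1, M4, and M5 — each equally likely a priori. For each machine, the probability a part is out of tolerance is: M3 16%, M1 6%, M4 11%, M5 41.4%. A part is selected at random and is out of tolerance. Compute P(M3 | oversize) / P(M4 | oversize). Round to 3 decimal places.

With a uniform prior (1/4 each), posterior ∝ likelihood:
  M3: 0.16
  M1: 0.06
  M4: 0.11
  M5: 0.414
Total = 0.744.
The ratio is 0.16 / 0.11 (the normalizer cancels) = 1.455.

1.455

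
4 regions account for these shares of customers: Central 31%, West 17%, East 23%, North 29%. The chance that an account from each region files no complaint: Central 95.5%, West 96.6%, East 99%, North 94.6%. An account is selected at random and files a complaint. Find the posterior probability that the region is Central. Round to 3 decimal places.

0.370

Taking complements, P(complaint | each) = Central 0.045, West 0.034, East 0.01, North 0.054.
By Bayes' rule, posterior ∝ prior × likelihood:
  Central: 0.31 × 0.045 = 0.01395
  West: 0.17 × 0.034 = 0.00578
  East: 0.23 × 0.01 = 0.0023
  North: 0.29 × 0.054 = 0.01566
Normalizing constant = 0.03769.
P(Central | evidence) = 0.01395 / 0.03769 ≈ 0.370.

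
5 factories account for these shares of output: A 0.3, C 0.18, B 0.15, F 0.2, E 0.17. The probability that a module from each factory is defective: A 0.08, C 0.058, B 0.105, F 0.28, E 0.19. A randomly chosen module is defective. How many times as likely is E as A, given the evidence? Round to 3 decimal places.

1.346

Compute prior × likelihood for every hypothesis:
  A: 0.3 × 0.08 = 0.024
  C: 0.18 × 0.058 = 0.01044
  B: 0.15 × 0.105 = 0.01575
  F: 0.2 × 0.28 = 0.056
  E: 0.17 × 0.19 = 0.0323
Normalizing constant = 0.13849.
The ratio is 0.0323 / 0.024 (the normalizer cancels) = 1.346.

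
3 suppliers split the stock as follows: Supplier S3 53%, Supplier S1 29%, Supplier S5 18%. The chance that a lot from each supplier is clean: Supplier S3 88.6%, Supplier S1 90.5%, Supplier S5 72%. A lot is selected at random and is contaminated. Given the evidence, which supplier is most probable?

Taking complements, P(contaminated | each) = Supplier S3 0.114, Supplier S1 0.095, Supplier S5 0.28.
By Bayes' rule, posterior ∝ prior × likelihood:
  Supplier S3: 0.53 × 0.114 = 0.06042
  Supplier S1: 0.29 × 0.095 = 0.02755
  Supplier S5: 0.18 × 0.28 = 0.0504
Normalizing constant = 0.13837.
Largest term belongs to Supplier S3, so Supplier S3 is most probable.

Supplier S3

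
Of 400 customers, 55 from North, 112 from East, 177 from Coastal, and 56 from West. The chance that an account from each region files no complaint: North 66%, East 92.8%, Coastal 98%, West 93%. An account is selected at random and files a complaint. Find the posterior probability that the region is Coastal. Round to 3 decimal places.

0.103

Taking complements, P(complaint | each) = North 0.34, East 0.072, Coastal 0.02, West 0.07.
Prior × likelihood for each hypothesis:
  North: 0.1375 × 0.34 = 0.04675
  East: 0.28 × 0.072 = 0.02016
  Coastal: 0.4425 × 0.02 = 0.00885
  West: 0.14 × 0.07 = 0.0098
Normalizing constant = 0.08556.
P(Coastal | evidence) = 0.00885 / 0.08556 ≈ 0.103.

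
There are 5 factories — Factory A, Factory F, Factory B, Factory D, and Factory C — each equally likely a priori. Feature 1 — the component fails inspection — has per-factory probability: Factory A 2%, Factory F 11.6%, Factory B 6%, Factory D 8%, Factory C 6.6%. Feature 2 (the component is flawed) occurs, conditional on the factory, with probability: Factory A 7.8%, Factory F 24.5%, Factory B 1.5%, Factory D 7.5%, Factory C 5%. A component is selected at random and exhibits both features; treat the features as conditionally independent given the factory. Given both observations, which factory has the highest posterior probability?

Factory F

With a uniform prior (1/5 each), posterior ∝ likelihood:
  Factory A: 0.02 × 0.078 = 0.00156
  Factory F: 0.116 × 0.245 = 0.02842
  Factory B: 0.06 × 0.015 = 0.0009
  Factory D: 0.08 × 0.075 = 0.006
  Factory C: 0.066 × 0.05 = 0.0033
Total = 0.04018.
Largest term belongs to Factory F, so Factory F is most probable.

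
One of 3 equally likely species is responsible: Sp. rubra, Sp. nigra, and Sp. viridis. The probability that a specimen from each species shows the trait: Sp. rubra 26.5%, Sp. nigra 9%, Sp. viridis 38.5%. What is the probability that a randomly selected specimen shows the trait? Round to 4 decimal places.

With a uniform prior (1/3 each), posterior ∝ likelihood:
  Sp. rubra: 0.265
  Sp. nigra: 0.09
  Sp. viridis: 0.385
P(trait) = (1/3) × (0.265 + 0.09 + 0.385) = 0.74/3 ≈ 0.2467.

0.2467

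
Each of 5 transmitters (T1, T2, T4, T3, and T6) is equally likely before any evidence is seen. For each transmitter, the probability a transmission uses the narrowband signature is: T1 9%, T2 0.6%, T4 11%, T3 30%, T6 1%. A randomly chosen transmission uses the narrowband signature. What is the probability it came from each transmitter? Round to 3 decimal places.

Since the prior is uniform, the posterior is proportional to the likelihood:
  T1: 0.09
  T2: 0.006
  T4: 0.11
  T3: 0.3
  T6: 0.01
Total = 0.516.
P(T1 | narrowband) = 0.09/0.516 ≈ 0.174
P(T2 | narrowband) = 0.006/0.516 ≈ 0.012
P(T4 | narrowband) = 0.11/0.516 ≈ 0.213
P(T3 | narrowband) = 0.3/0.516 ≈ 0.581
P(T6 | narrowband) = 0.01/0.516 ≈ 0.019

T1 0.174, T2 0.012, T4 0.213, T3 0.581, T6 0.019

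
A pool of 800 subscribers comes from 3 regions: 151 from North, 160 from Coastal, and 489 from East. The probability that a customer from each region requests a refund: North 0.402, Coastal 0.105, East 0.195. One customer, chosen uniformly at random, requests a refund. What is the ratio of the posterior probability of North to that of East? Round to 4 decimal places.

0.6366

Prior × likelihood for each hypothesis:
  North: 0.18875 × 0.402 = 0.0758775
  Coastal: 0.2 × 0.105 = 0.021
  East: 0.61125 × 0.195 = 0.11919375
Normalizing constant = 0.21607125.
The ratio is 0.0758775 / 0.11919375 (the normalizer cancels) = 0.6366.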